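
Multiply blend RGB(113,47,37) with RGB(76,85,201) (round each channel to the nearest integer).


Multiply: C = A×B/255, rounded to nearest integer
R: 113×76/255 = 8588/255 ≈ 33.678 → 34
G: 47×85/255 = 3995/255 ≈ 15.667 → 16
B: 37×201/255 = 7437/255 ≈ 29.165 → 29
= RGB(34, 16, 29)


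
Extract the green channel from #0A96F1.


Color: #0A96F1
R = 0A = 10
G = 96 = 150
B = F1 = 241
Green = 150


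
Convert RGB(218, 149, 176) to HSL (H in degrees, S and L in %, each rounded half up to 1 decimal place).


Normalize: R'=218/255≈0.8549, G'=149/255≈0.5843, B'=176/255≈0.6902
Max=218/255, Min=149/255, Δ=Max-Min=69/255
L = (Max+Min)/2 = (218+149)/510 = 367/510 = 0.71960… → L = 72.0%
L > 0.5 → S = Δ/(2-Max-Min) = 69/(510-218-149) = 69/143 = 0.48251… → S = 48.3%
(the 1/255 factors cancel in S and H, so raw channel differences can be used)
Max is R' → H = 60 × (((G-B)/Δ) mod 6) = 60 × (((149-176)/69) mod 6)
  (-27)/69 = -0.3913…; negative, so add 6 → 5.6086…
  H = 60 × 5.6086… = 336.521…° → H = 336.5°
= HSL(336.5°, 48.3%, 72.0%)


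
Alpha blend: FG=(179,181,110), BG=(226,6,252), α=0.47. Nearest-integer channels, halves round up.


C = α×F + (1-α)×B, with 1-α = 0.53
R: 0.47×179 + 0.53×226 = 84.13 + 119.78 = 203.91 → 204
G: 0.47×181 + 0.53×6 = 85.07 + 3.18 = 88.25 → 88
B: 0.47×110 + 0.53×252 = 51.70 + 133.56 = 185.26 → 185
= RGB(204, 88, 185)


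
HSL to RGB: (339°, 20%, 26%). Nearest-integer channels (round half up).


H=339°, S=0.20, L=0.26
C = (1-|2L-1|)×S = (1-|-0.48|)×0.20 = 0.104
H' = H/60 = 339/60 ≈ 5.6500; X = C×(1-|H' mod 2 - 1|) = 0.0364
m = L - C/2 = 0.26 - 0.052 = 0.208
Sector ⌊H'⌋ = 5 → (R',G',B') = (0.104, 0.0, 0.0364)
RGB = ((R'+m)×255, (G'+m)×255, (B'+m)×255) = (79.56, 53.04, 62.322)
Round half up → RGB(80, 53, 62)


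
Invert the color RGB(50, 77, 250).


Invert: (255-R, 255-G, 255-B)
R: 255-50 = 205
G: 255-77 = 178
B: 255-250 = 5
= RGB(205, 178, 5)


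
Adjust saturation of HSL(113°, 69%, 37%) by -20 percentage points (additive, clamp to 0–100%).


Original S = 69%
Adjustment = -20 percentage points
New S = 69 + (-20) = 49
Clamp to [0, 100] → 49
= HSL(113°, 49%, 37%)


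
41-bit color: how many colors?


Colors = 2^bits = 2^41
= 2,199,023,255,552 colors


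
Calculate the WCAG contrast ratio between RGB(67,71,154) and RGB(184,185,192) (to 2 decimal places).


Linearize each sRGB channel c=v/255: c/12.92 if c ≤ 0.04045 else ((c+0.055)/1.055)^2.4
L = 0.2126×R_lin + 0.7152×G_lin + 0.0722×B_lin
Color 1 (67,71,154):
  R=67: 67/255≈0.2627 > 0.04045 → ((0.2627+0.055)/1.055)^2.4 ≈ 0.05613
  G=71: 71/255≈0.2784 > 0.04045 → ((0.2784+0.055)/1.055)^2.4 ≈ 0.06301
  B=154: 154/255≈0.6039 > 0.04045 → ((0.6039+0.055)/1.055)^2.4 ≈ 0.32314
  L1 = 0.2126×0.05613 + 0.7152×0.06301 + 0.0722×0.32314 ≈ 0.08033
Color 2 (184,185,192):
  R=184: 184/255≈0.7216 > 0.04045 → ((0.7216+0.055)/1.055)^2.4 ≈ 0.47932
  G=185: 185/255≈0.7255 > 0.04045 → ((0.7255+0.055)/1.055)^2.4 ≈ 0.48515
  B=192: 192/255≈0.7529 > 0.04045 → ((0.7529+0.055)/1.055)^2.4 ≈ 0.52712
  L2 = 0.2126×0.47932 + 0.7152×0.48515 + 0.0722×0.52712 ≈ 0.48694
Lighter = 0.48694, Darker = 0.08033
Ratio = (L_lighter + 0.05) / (L_darker + 0.05)
Ratio = (0.48694 + 0.05) / (0.08033 + 0.05) = 0.53694 / 0.13033 ≈ 4.1199
Ratio ≈ 4.12:1


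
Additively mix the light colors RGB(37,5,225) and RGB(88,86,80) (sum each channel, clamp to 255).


Additive: each channel = min(255, C₁+C₂)
R: 37+88 = 125 → 125
G: 5+86 = 91 → 91
B: 225+80 = 305 → 255
= RGB(125, 91, 255)


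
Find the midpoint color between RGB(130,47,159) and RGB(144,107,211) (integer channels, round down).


Midpoint: each channel = ⌊(C₁+C₂)/2⌋
R: ⌊(130+144)/2⌋ = 137
G: ⌊(47+107)/2⌋ = 77
B: ⌊(159+211)/2⌋ = 185
= RGB(137, 77, 185)


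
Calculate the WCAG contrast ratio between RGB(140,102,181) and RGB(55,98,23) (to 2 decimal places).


Linearize each sRGB channel c=v/255: c/12.92 if c ≤ 0.04045 else ((c+0.055)/1.055)^2.4
L = 0.2126×R_lin + 0.7152×G_lin + 0.0722×B_lin
Color 1 (140,102,181):
  R=140: 140/255≈0.5490 > 0.04045 → ((0.5490+0.055)/1.055)^2.4 ≈ 0.26225
  G=102: 102/255≈0.4000 > 0.04045 → ((0.4000+0.055)/1.055)^2.4 ≈ 0.13287
  B=181: 181/255≈0.7098 > 0.04045 → ((0.7098+0.055)/1.055)^2.4 ≈ 0.46208
  L1 = 0.2126×0.26225 + 0.7152×0.13287 + 0.0722×0.46208 ≈ 0.18414
Color 2 (55,98,23):
  R=55: 55/255≈0.2157 > 0.04045 → ((0.2157+0.055)/1.055)^2.4 ≈ 0.03820
  G=98: 98/255≈0.3843 > 0.04045 → ((0.3843+0.055)/1.055)^2.4 ≈ 0.12214
  B=23: 23/255≈0.0902 > 0.04045 → ((0.0902+0.055)/1.055)^2.4 ≈ 0.00857
  L2 = 0.2126×0.03820 + 0.7152×0.12214 + 0.0722×0.00857 ≈ 0.09609
Lighter = 0.18414, Darker = 0.09609
Ratio = (L_lighter + 0.05) / (L_darker + 0.05)
Ratio = (0.18414 + 0.05) / (0.09609 + 0.05) = 0.23414 / 0.14609 ≈ 1.6027
Ratio ≈ 1.60:1


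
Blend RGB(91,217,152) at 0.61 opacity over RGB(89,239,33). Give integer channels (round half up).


C = α×F + (1-α)×B, with 1-α = 0.39
R: 0.61×91 + 0.39×89 = 55.51 + 34.71 = 90.22 → 90
G: 0.61×217 + 0.39×239 = 132.37 + 93.21 = 225.58 → 226
B: 0.61×152 + 0.39×33 = 92.72 + 12.87 = 105.59 → 106
= RGB(90, 226, 106)


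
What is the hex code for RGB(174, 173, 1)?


R = 174 → AE (hex)
G = 173 → AD (hex)
B = 1 → 01 (hex)
Hex = #AEAD01


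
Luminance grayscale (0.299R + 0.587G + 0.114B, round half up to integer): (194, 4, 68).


Gray = 0.299×R + 0.587×G + 0.114×B
Gray = 0.299×194 + 0.587×4 + 0.114×68
Gray = 58.006 + 2.348 + 7.752
Gray = 68.106 → round half up → 68
Gray = 68


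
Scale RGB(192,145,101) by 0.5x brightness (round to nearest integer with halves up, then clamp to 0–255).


Multiply each channel by 0.5, round half up, clamp to [0, 255]
R: 192×0.5 = 96
G: 145×0.5 = 72.5 → round → 73
B: 101×0.5 = 50.5 → round → 51
= RGB(96, 73, 51)


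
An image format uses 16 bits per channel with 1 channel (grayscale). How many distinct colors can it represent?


Total bits = 16 bits/channel × 1 channels = 16 bits
Distinct colors = 2^16
= 65,536 colors


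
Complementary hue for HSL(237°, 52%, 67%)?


Complement = opposite side of color wheel = hue + 180°
H' = (237 + 180) mod 360 = 57°
S and L unchanged.
= HSL(57°, 52%, 67%)


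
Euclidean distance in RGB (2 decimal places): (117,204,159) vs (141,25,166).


d = √[(R₁-R₂)² + (G₁-G₂)² + (B₁-B₂)²]
d = √[(117-141)² + (204-25)² + (159-166)²]
d = √[576 + 32041 + 49]
d = √32666
d ≈ 180.74


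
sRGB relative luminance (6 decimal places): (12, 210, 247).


Linearize each channel (sRGB transfer function): c = v/255; c_lin = c/12.92 if c ≤ 0.04045, else ((c+0.055)/1.055)^2.4
  R: 12/255 ≈ 0.047059 > 0.04045 → ((0.047059+0.055)/1.055)^2.4 ≈ 0.003677
  G: 210/255 ≈ 0.823529 > 0.04045 → ((0.823529+0.055)/1.055)^2.4 ≈ 0.644480
  B: 247/255 ≈ 0.968627 > 0.04045 → ((0.968627+0.055)/1.055)^2.4 ≈ 0.930111
R_lin = 0.003677, G_lin = 0.644480, B_lin = 0.930111
L = 0.2126×R + 0.7152×G + 0.0722×B
L = 0.2126×0.003677 + 0.7152×0.644480 + 0.0722×0.930111
L ≈ 0.528867


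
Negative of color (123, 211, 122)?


Invert: (255-R, 255-G, 255-B)
R: 255-123 = 132
G: 255-211 = 44
B: 255-122 = 133
= RGB(132, 44, 133)


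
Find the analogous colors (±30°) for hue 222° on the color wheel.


Base hue: 222°
Left analog: (222 - 30) mod 360 = 192°
Right analog: (222 + 30) mod 360 = 252°
Analogous hues = 192° and 252°


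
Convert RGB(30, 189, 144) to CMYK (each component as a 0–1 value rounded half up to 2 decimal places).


R'=30/255≈0.1176, G'=189/255≈0.7412, B'=144/255≈0.5647
K = 1 - max(R',G',B') = 1 - 189/255 = 66/255 = 0.25882… → 0.26
(1-R'-K)/(1-K) simplifies to (max-R)/max with max = 189:
C = (189-30)/189 = 159/189 = 0.84126… → 0.84
M = (189-189)/189 = 0/189 = 0 → 0.00
Y = (189-144)/189 = 45/189 = 0.23809… → 0.24
= CMYK(0.84, 0.00, 0.24, 0.26)


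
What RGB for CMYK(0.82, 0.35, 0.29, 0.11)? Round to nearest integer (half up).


R = 255 × (1-C) × (1-K) = 255 × 0.18 × 0.89 = 40.851 → 41
G = 255 × (1-M) × (1-K) = 255 × 0.65 × 0.89 = 147.5175 → 148
B = 255 × (1-Y) × (1-K) = 255 × 0.71 × 0.89 = 161.1345 → 161
= RGB(41, 148, 161)


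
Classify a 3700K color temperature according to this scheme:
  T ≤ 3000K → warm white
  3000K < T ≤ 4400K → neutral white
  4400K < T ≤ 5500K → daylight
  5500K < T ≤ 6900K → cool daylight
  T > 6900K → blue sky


Temperature: 3700K
3000K < 3700K ≤ 4400K → neutral white
Classification: neutral white


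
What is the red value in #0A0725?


Color: #0A0725
R = 0A = 10
G = 07 = 7
B = 25 = 37
Red = 10


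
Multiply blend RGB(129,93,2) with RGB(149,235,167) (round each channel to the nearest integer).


Multiply: C = A×B/255, rounded to nearest integer
R: 129×149/255 = 19221/255 ≈ 75.376 → 75
G: 93×235/255 = 21855/255 ≈ 85.706 → 86
B: 2×167/255 = 334/255 ≈ 1.310 → 1
= RGB(75, 86, 1)


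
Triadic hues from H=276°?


Triadic: equally spaced at 120° intervals
H1 = 276°
H2 = (276 + 120) mod 360 = 36°
H3 = (276 + 240) mod 360 = 156°
Triadic = 276°, 36°, 156°


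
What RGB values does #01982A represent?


01 → 1 (R)
98 → 152 (G)
2A → 42 (B)
= RGB(1, 152, 42)


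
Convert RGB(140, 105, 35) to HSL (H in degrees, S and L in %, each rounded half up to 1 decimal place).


Normalize: R'=140/255≈0.5490, G'=105/255≈0.4118, B'=35/255≈0.1373
Max=140/255, Min=35/255, Δ=Max-Min=105/255
L = (Max+Min)/2 = (140+35)/510 = 175/510 = 0.34313… → L = 34.3%
L ≤ 0.5 → S = Δ/(Max+Min) = 105/(140+35) = 105/175 = 0.6 → S = 60.0%
(the 1/255 factors cancel in S and H, so raw channel differences can be used)
Max is R' → H = 60 × (((G-B)/Δ) mod 6) = 60 × (((105-35)/105) mod 6)
  70/105 = 0.6666…
  H = 60 × 0.6666… = 40° → H = 40.0°
= HSL(40.0°, 60.0%, 34.3%)


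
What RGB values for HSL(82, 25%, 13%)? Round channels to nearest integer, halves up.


H=82°, S=0.25, L=0.13
C = (1-|2L-1|)×S = (1-|-0.74|)×0.25 = 0.065
H' = H/60 = 82/60 ≈ 1.3667; X = C×(1-|H' mod 2 - 1|) ≈ 0.0412
m = L - C/2 = 0.13 - 0.0325 = 0.0975
Sector ⌊H'⌋ = 1 → (R',G',B') = (≈0.0412, 0.065, 0.0)
RGB = ((R'+m)×255, (G'+m)×255, (B'+m)×255) = (35.36, 41.4375, 24.8625)
Round half up → RGB(35, 41, 25)


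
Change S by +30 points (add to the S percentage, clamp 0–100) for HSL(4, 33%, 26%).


Original S = 33%
Adjustment = +30 percentage points
New S = 33 + (30) = 63
Clamp to [0, 100] → 63
= HSL(4°, 63%, 26%)


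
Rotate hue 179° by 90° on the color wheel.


New hue = (H + rotation) mod 360
New hue = (179 + 90) mod 360
= 269 mod 360
= 269°


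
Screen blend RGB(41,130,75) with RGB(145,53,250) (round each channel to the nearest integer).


Screen: C = 255 - (255-A)×(255-B)/255, rounded to nearest integer
R: 255 - (255-41)×(255-145)/255 = 255 - 23540/255 ≈ 255 - 92.314 = 162.686 → 163
G: 255 - (255-130)×(255-53)/255 = 255 - 25250/255 ≈ 255 - 99.020 = 155.980 → 156
B: 255 - (255-75)×(255-250)/255 = 255 - 900/255 ≈ 255 - 3.529 = 251.471 → 251
= RGB(163, 156, 251)


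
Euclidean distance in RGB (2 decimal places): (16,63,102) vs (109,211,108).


d = √[(R₁-R₂)² + (G₁-G₂)² + (B₁-B₂)²]
d = √[(16-109)² + (63-211)² + (102-108)²]
d = √[8649 + 21904 + 36]
d = √30589
d ≈ 174.90


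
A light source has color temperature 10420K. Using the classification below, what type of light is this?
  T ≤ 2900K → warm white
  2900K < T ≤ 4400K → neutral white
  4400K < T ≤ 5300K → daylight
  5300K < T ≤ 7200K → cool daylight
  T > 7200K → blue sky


Temperature: 10420K
10420K > 7200K → blue sky
Classification: blue sky


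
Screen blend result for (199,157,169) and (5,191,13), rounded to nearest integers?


Screen: C = 255 - (255-A)×(255-B)/255, rounded to nearest integer
R: 255 - (255-199)×(255-5)/255 = 255 - 14000/255 ≈ 255 - 54.902 = 200.098 → 200
G: 255 - (255-157)×(255-191)/255 = 255 - 6272/255 ≈ 255 - 24.596 = 230.404 → 230
B: 255 - (255-169)×(255-13)/255 = 255 - 20812/255 ≈ 255 - 81.616 = 173.384 → 173
= RGB(200, 230, 173)


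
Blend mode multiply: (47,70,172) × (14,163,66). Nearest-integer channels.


Multiply: C = A×B/255, rounded to nearest integer
R: 47×14/255 = 658/255 ≈ 2.580 → 3
G: 70×163/255 = 11410/255 ≈ 44.745 → 45
B: 172×66/255 = 11352/255 ≈ 44.518 → 45
= RGB(3, 45, 45)


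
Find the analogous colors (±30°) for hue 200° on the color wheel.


Base hue: 200°
Left analog: (200 - 30) mod 360 = 170°
Right analog: (200 + 30) mod 360 = 230°
Analogous hues = 170° and 230°


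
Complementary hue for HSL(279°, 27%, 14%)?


Complement = opposite side of color wheel = hue + 180°
H' = (279 + 180) mod 360 = 99°
S and L unchanged.
= HSL(99°, 27%, 14%)


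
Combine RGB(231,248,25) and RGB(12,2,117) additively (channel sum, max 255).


Additive: each channel = min(255, C₁+C₂)
R: 231+12 = 243 → 243
G: 248+2 = 250 → 250
B: 25+117 = 142 → 142
= RGB(243, 250, 142)


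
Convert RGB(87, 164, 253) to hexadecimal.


R = 87 → 57 (hex)
G = 164 → A4 (hex)
B = 253 → FD (hex)
Hex = #57A4FD


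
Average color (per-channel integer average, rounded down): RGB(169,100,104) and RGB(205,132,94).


Midpoint: each channel = ⌊(C₁+C₂)/2⌋
R: ⌊(169+205)/2⌋ = 187
G: ⌊(100+132)/2⌋ = 116
B: ⌊(104+94)/2⌋ = 99
= RGB(187, 116, 99)


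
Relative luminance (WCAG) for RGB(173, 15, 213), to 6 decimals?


Linearize each channel (sRGB transfer function): c = v/255; c_lin = c/12.92 if c ≤ 0.04045, else ((c+0.055)/1.055)^2.4
  R: 173/255 ≈ 0.678431 > 0.04045 → ((0.678431+0.055)/1.055)^2.4 ≈ 0.417885
  G: 15/255 ≈ 0.058824 > 0.04045 → ((0.058824+0.055)/1.055)^2.4 ≈ 0.004777
  B: 213/255 ≈ 0.835294 > 0.04045 → ((0.835294+0.055)/1.055)^2.4 ≈ 0.665387
R_lin = 0.417885, G_lin = 0.004777, B_lin = 0.665387
L = 0.2126×R + 0.7152×G + 0.0722×B
L = 0.2126×0.417885 + 0.7152×0.004777 + 0.0722×0.665387
L ≈ 0.140300


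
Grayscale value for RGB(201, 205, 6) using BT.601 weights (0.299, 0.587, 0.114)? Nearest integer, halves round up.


Gray = 0.299×R + 0.587×G + 0.114×B
Gray = 0.299×201 + 0.587×205 + 0.114×6
Gray = 60.099 + 120.335 + 0.684
Gray = 181.118 → round half up → 181
Gray = 181


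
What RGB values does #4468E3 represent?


44 → 68 (R)
68 → 104 (G)
E3 → 227 (B)
= RGB(68, 104, 227)


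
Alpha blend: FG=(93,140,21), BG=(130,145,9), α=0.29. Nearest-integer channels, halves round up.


C = α×F + (1-α)×B, with 1-α = 0.71
R: 0.29×93 + 0.71×130 = 26.97 + 92.30 = 119.27 → 119
G: 0.29×140 + 0.71×145 = 40.60 + 102.95 = 143.55 → 144
B: 0.29×21 + 0.71×9 = 6.09 + 6.39 = 12.48 → 12
= RGB(119, 144, 12)


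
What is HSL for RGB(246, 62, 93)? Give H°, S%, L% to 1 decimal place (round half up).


Normalize: R'=246/255≈0.9647, G'=62/255≈0.2431, B'=93/255≈0.3647
Max=246/255, Min=62/255, Δ=Max-Min=184/255
L = (Max+Min)/2 = (246+62)/510 = 308/510 = 0.60392… → L = 60.4%
L > 0.5 → S = Δ/(2-Max-Min) = 184/(510-246-62) = 184/202 = 0.91089… → S = 91.1%
(the 1/255 factors cancel in S and H, so raw channel differences can be used)
Max is R' → H = 60 × (((G-B)/Δ) mod 6) = 60 × (((62-93)/184) mod 6)
  (-31)/184 = -0.1684…; negative, so add 6 → 5.8315…
  H = 60 × 5.8315… = 349.891…° → H = 349.9°
= HSL(349.9°, 91.1%, 60.4%)


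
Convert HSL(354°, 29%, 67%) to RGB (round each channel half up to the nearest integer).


H=354°, S=0.29, L=0.67
C = (1-|2L-1|)×S = (1-|0.34|)×0.29 = 0.1914
H' = H/60 = 354/60 ≈ 5.9000; X = C×(1-|H' mod 2 - 1|) = 0.01914
m = L - C/2 = 0.67 - 0.0957 = 0.5743
Sector ⌊H'⌋ = 5 → (R',G',B') = (0.1914, 0.0, 0.01914)
RGB = ((R'+m)×255, (G'+m)×255, (B'+m)×255) = (195.2535, 146.4465, 151.3272)
Round half up → RGB(195, 146, 151)


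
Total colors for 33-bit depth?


Colors = 2^bits = 2^33
= 8,589,934,592 colors


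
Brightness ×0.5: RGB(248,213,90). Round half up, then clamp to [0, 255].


Multiply each channel by 0.5, round half up, clamp to [0, 255]
R: 248×0.5 = 124
G: 213×0.5 = 106.5 → round → 107
B: 90×0.5 = 45
= RGB(124, 107, 45)


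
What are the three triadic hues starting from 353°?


Triadic: equally spaced at 120° intervals
H1 = 353°
H2 = (353 + 120) mod 360 = 113°
H3 = (353 + 240) mod 360 = 233°
Triadic = 353°, 113°, 233°


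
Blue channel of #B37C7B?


Color: #B37C7B
R = B3 = 179
G = 7C = 124
B = 7B = 123
Blue = 123


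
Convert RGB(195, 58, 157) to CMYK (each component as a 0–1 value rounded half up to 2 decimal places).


R'=195/255≈0.7647, G'=58/255≈0.2275, B'=157/255≈0.6157
K = 1 - max(R',G',B') = 1 - 195/255 = 60/255 = 0.23529… → 0.24
(1-R'-K)/(1-K) simplifies to (max-R)/max with max = 195:
C = (195-195)/195 = 0/195 = 0 → 0.00
M = (195-58)/195 = 137/195 = 0.70256… → 0.70
Y = (195-157)/195 = 38/195 = 0.19487… → 0.19
= CMYK(0.00, 0.70, 0.19, 0.24)


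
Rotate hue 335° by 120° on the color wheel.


New hue = (H + rotation) mod 360
New hue = (335 + 120) mod 360
= 455 mod 360
= 95°


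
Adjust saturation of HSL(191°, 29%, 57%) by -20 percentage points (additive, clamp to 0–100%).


Original S = 29%
Adjustment = -20 percentage points
New S = 29 + (-20) = 9
Clamp to [0, 100] → 9
= HSL(191°, 9%, 57%)


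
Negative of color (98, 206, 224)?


Invert: (255-R, 255-G, 255-B)
R: 255-98 = 157
G: 255-206 = 49
B: 255-224 = 31
= RGB(157, 49, 31)


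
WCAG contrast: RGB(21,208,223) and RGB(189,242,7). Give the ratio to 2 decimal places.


Linearize each sRGB channel c=v/255: c/12.92 if c ≤ 0.04045 else ((c+0.055)/1.055)^2.4
L = 0.2126×R_lin + 0.7152×G_lin + 0.0722×B_lin
Color 1 (21,208,223):
  R=21: 21/255≈0.0824 > 0.04045 → ((0.0824+0.055)/1.055)^2.4 ≈ 0.00750
  G=208: 208/255≈0.8157 > 0.04045 → ((0.8157+0.055)/1.055)^2.4 ≈ 0.63076
  B=223: 223/255≈0.8745 > 0.04045 → ((0.8745+0.055)/1.055)^2.4 ≈ 0.73791
  L1 = 0.2126×0.00750 + 0.7152×0.63076 + 0.0722×0.73791 ≈ 0.50599
Color 2 (189,242,7):
  R=189: 189/255≈0.7412 > 0.04045 → ((0.7412+0.055)/1.055)^2.4 ≈ 0.50888
  G=242: 242/255≈0.9490 > 0.04045 → ((0.9490+0.055)/1.055)^2.4 ≈ 0.88792
  B=7: 7/255≈0.0275 ≤ 0.04045 → 0.0275/12.92 ≈ 0.00212
  L2 = 0.2126×0.50888 + 0.7152×0.88792 + 0.0722×0.00212 ≈ 0.74338
Lighter = 0.74338, Darker = 0.50599
Ratio = (L_lighter + 0.05) / (L_darker + 0.05)
Ratio = (0.74338 + 0.05) / (0.50599 + 0.05) = 0.79338 / 0.55599 ≈ 1.4270
Ratio ≈ 1.43:1


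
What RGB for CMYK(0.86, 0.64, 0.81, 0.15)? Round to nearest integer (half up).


R = 255 × (1-C) × (1-K) = 255 × 0.14 × 0.85 = 30.345 → 30
G = 255 × (1-M) × (1-K) = 255 × 0.36 × 0.85 = 78.03 → 78
B = 255 × (1-Y) × (1-K) = 255 × 0.19 × 0.85 = 41.1825 → 41
= RGB(30, 78, 41)


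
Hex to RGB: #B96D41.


B9 → 185 (R)
6D → 109 (G)
41 → 65 (B)
= RGB(185, 109, 65)


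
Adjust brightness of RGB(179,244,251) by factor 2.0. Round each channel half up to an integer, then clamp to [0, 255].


Multiply each channel by 2.0, round half up, clamp to [0, 255]
R: 179×2.0 = 358 → clamp → 255
G: 244×2.0 = 488 → clamp → 255
B: 251×2.0 = 502 → clamp → 255
= RGB(255, 255, 255)


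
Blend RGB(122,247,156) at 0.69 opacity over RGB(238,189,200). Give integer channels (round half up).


C = α×F + (1-α)×B, with 1-α = 0.31
R: 0.69×122 + 0.31×238 = 84.18 + 73.78 = 157.96 → 158
G: 0.69×247 + 0.31×189 = 170.43 + 58.59 = 229.02 → 229
B: 0.69×156 + 0.31×200 = 107.64 + 62.00 = 169.64 → 170
= RGB(158, 229, 170)


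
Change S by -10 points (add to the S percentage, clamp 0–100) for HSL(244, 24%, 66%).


Original S = 24%
Adjustment = -10 percentage points
New S = 24 + (-10) = 14
Clamp to [0, 100] → 14
= HSL(244°, 14%, 66%)


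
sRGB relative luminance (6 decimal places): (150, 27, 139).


Linearize each channel (sRGB transfer function): c = v/255; c_lin = c/12.92 if c ≤ 0.04045, else ((c+0.055)/1.055)^2.4
  R: 150/255 ≈ 0.588235 > 0.04045 → ((0.588235+0.055)/1.055)^2.4 ≈ 0.304987
  G: 27/255 ≈ 0.105882 > 0.04045 → ((0.105882+0.055)/1.055)^2.4 ≈ 0.010960
  B: 139/255 ≈ 0.545098 > 0.04045 → ((0.545098+0.055)/1.055)^2.4 ≈ 0.258183
R_lin = 0.304987, G_lin = 0.010960, B_lin = 0.258183
L = 0.2126×R + 0.7152×G + 0.0722×B
L = 0.2126×0.304987 + 0.7152×0.010960 + 0.0722×0.258183
L ≈ 0.091320


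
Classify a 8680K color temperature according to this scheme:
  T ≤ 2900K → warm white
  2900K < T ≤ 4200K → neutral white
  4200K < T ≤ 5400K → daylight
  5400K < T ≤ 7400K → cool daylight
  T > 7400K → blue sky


Temperature: 8680K
8680K > 7400K → blue sky
Classification: blue sky


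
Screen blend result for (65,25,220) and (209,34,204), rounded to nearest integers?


Screen: C = 255 - (255-A)×(255-B)/255, rounded to nearest integer
R: 255 - (255-65)×(255-209)/255 = 255 - 8740/255 ≈ 255 - 34.275 = 220.725 → 221
G: 255 - (255-25)×(255-34)/255 = 255 - 50830/255 ≈ 255 - 199.333 = 55.667 → 56
B: 255 - (255-220)×(255-204)/255 = 255 - 1785/255 ≈ 255 - 7.000 = 248.000 → 248
= RGB(221, 56, 248)


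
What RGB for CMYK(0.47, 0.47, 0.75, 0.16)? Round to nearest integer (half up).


R = 255 × (1-C) × (1-K) = 255 × 0.53 × 0.84 = 113.526 → 114
G = 255 × (1-M) × (1-K) = 255 × 0.53 × 0.84 = 113.526 → 114
B = 255 × (1-Y) × (1-K) = 255 × 0.25 × 0.84 = 53.55 → 54
= RGB(114, 114, 54)


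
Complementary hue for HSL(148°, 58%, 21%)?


Complement = opposite side of color wheel = hue + 180°
H' = (148 + 180) mod 360 = 328°
S and L unchanged.
= HSL(328°, 58%, 21%)


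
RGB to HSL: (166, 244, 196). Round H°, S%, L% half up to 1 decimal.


Normalize: R'=166/255≈0.6510, G'=244/255≈0.9569, B'=196/255≈0.7686
Max=244/255, Min=166/255, Δ=Max-Min=78/255
L = (Max+Min)/2 = (244+166)/510 = 410/510 = 0.80392… → L = 80.4%
L > 0.5 → S = Δ/(2-Max-Min) = 78/(510-244-166) = 78/100 = 0.78 → S = 78.0%
(the 1/255 factors cancel in S and H, so raw channel differences can be used)
Max is G' → H = 60 × ((B-R)/Δ + 2) = 60 × ((196-166)/78 + 2)
  30/78 + 2 = 0.3846… + 2 = 2.3846…
  H = 60 × 2.3846… = 143.076…° → H = 143.1°
= HSL(143.1°, 78.0%, 80.4%)


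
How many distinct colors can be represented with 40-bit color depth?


Colors = 2^bits = 2^40
= 1,099,511,627,776 colors


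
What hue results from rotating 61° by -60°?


New hue = (H + rotation) mod 360
New hue = (61 -60) mod 360
= 1 mod 360
= 1°


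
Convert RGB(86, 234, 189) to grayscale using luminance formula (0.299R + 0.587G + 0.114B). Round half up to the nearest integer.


Gray = 0.299×R + 0.587×G + 0.114×B
Gray = 0.299×86 + 0.587×234 + 0.114×189
Gray = 25.714 + 137.358 + 21.546
Gray = 184.618 → round half up → 185
Gray = 185


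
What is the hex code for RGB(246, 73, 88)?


R = 246 → F6 (hex)
G = 73 → 49 (hex)
B = 88 → 58 (hex)
Hex = #F64958


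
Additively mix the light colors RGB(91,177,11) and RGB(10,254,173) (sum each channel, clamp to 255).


Additive: each channel = min(255, C₁+C₂)
R: 91+10 = 101 → 101
G: 177+254 = 431 → 255
B: 11+173 = 184 → 184
= RGB(101, 255, 184)


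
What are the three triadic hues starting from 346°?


Triadic: equally spaced at 120° intervals
H1 = 346°
H2 = (346 + 120) mod 360 = 106°
H3 = (346 + 240) mod 360 = 226°
Triadic = 346°, 106°, 226°


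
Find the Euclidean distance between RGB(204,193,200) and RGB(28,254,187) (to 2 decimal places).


d = √[(R₁-R₂)² + (G₁-G₂)² + (B₁-B₂)²]
d = √[(204-28)² + (193-254)² + (200-187)²]
d = √[30976 + 3721 + 169]
d = √34866
d ≈ 186.72


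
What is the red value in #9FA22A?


Color: #9FA22A
R = 9F = 159
G = A2 = 162
B = 2A = 42
Red = 159


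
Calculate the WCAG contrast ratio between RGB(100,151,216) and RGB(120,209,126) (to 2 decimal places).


Linearize each sRGB channel c=v/255: c/12.92 if c ≤ 0.04045 else ((c+0.055)/1.055)^2.4
L = 0.2126×R_lin + 0.7152×G_lin + 0.0722×B_lin
Color 1 (100,151,216):
  R=100: 100/255≈0.3922 > 0.04045 → ((0.3922+0.055)/1.055)^2.4 ≈ 0.12744
  G=151: 151/255≈0.5922 > 0.04045 → ((0.5922+0.055)/1.055)^2.4 ≈ 0.30947
  B=216: 216/255≈0.8471 > 0.04045 → ((0.8471+0.055)/1.055)^2.4 ≈ 0.68669
  L1 = 0.2126×0.12744 + 0.7152×0.30947 + 0.0722×0.68669 ≈ 0.29800
Color 2 (120,209,126):
  R=120: 120/255≈0.4706 > 0.04045 → ((0.4706+0.055)/1.055)^2.4 ≈ 0.18782
  G=209: 209/255≈0.8196 > 0.04045 → ((0.8196+0.055)/1.055)^2.4 ≈ 0.63760
  B=126: 126/255≈0.4941 > 0.04045 → ((0.4941+0.055)/1.055)^2.4 ≈ 0.20864
  L2 = 0.2126×0.18782 + 0.7152×0.63760 + 0.0722×0.20864 ≈ 0.51100
Lighter = 0.51100, Darker = 0.29800
Ratio = (L_lighter + 0.05) / (L_darker + 0.05)
Ratio = (0.51100 + 0.05) / (0.29800 + 0.05) = 0.56100 / 0.34800 ≈ 1.6121
Ratio ≈ 1.61:1


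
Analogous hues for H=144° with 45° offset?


Base hue: 144°
Left analog: (144 - 45) mod 360 = 99°
Right analog: (144 + 45) mod 360 = 189°
Analogous hues = 99° and 189°


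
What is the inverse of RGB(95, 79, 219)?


Invert: (255-R, 255-G, 255-B)
R: 255-95 = 160
G: 255-79 = 176
B: 255-219 = 36
= RGB(160, 176, 36)


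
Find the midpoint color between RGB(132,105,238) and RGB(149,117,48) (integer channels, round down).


Midpoint: each channel = ⌊(C₁+C₂)/2⌋
R: ⌊(132+149)/2⌋ = 140
G: ⌊(105+117)/2⌋ = 111
B: ⌊(238+48)/2⌋ = 143
= RGB(140, 111, 143)


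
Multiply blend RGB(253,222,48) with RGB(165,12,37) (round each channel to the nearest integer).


Multiply: C = A×B/255, rounded to nearest integer
R: 253×165/255 = 41745/255 ≈ 163.706 → 164
G: 222×12/255 = 2664/255 ≈ 10.447 → 10
B: 48×37/255 = 1776/255 ≈ 6.965 → 7
= RGB(164, 10, 7)


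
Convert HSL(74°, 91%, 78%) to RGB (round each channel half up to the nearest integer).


H=74°, S=0.91, L=0.78
C = (1-|2L-1|)×S = (1-|0.56|)×0.91 = 0.4004
H' = H/60 = 74/60 ≈ 1.2333; X = C×(1-|H' mod 2 - 1|) ≈ 0.3070
m = L - C/2 = 0.78 - 0.2002 = 0.5798
Sector ⌊H'⌋ = 1 → (R',G',B') = (≈0.3070, 0.4004, 0.0)
RGB = ((R'+m)×255, (G'+m)×255, (B'+m)×255) = (226.1272, 249.951, 147.849)
Round half up → RGB(226, 250, 148)


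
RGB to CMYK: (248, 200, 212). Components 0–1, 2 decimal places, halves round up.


R'=248/255≈0.9725, G'=200/255≈0.7843, B'=212/255≈0.8314
K = 1 - max(R',G',B') = 1 - 248/255 = 7/255 = 0.02745… → 0.03
(1-R'-K)/(1-K) simplifies to (max-R)/max with max = 248:
C = (248-248)/248 = 0/248 = 0 → 0.00
M = (248-200)/248 = 48/248 = 0.19354… → 0.19
Y = (248-212)/248 = 36/248 = 0.14516… → 0.15
= CMYK(0.00, 0.19, 0.15, 0.03)


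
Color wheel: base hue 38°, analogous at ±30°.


Base hue: 38°
Left analog: (38 - 30) mod 360 = 8°
Right analog: (38 + 30) mod 360 = 68°
Analogous hues = 8° and 68°


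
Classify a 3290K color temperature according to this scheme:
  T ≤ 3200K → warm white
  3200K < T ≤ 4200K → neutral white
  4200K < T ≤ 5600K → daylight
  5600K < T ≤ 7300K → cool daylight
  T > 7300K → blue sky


Temperature: 3290K
3200K < 3290K ≤ 4200K → neutral white
Classification: neutral white


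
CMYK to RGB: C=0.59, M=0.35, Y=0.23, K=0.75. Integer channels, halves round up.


R = 255 × (1-C) × (1-K) = 255 × 0.41 × 0.25 = 26.1375 → 26
G = 255 × (1-M) × (1-K) = 255 × 0.65 × 0.25 = 41.4375 → 41
B = 255 × (1-Y) × (1-K) = 255 × 0.77 × 0.25 = 49.0875 → 49
= RGB(26, 41, 49)


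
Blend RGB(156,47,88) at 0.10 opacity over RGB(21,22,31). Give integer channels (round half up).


C = α×F + (1-α)×B, with 1-α = 0.90
R: 0.10×156 + 0.90×21 = 15.60 + 18.90 = 34.50 → 35
G: 0.10×47 + 0.90×22 = 4.70 + 19.80 = 24.50 → 25
B: 0.10×88 + 0.90×31 = 8.80 + 27.90 = 36.70 → 37
= RGB(35, 25, 37)


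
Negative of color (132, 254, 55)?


Invert: (255-R, 255-G, 255-B)
R: 255-132 = 123
G: 255-254 = 1
B: 255-55 = 200
= RGB(123, 1, 200)


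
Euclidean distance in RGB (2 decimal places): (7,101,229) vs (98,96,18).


d = √[(R₁-R₂)² + (G₁-G₂)² + (B₁-B₂)²]
d = √[(7-98)² + (101-96)² + (229-18)²]
d = √[8281 + 25 + 44521]
d = √52827
d ≈ 229.84


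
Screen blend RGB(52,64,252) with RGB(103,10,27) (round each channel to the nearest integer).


Screen: C = 255 - (255-A)×(255-B)/255, rounded to nearest integer
R: 255 - (255-52)×(255-103)/255 = 255 - 30856/255 ≈ 255 - 121.004 = 133.996 → 134
G: 255 - (255-64)×(255-10)/255 = 255 - 46795/255 ≈ 255 - 183.510 = 71.490 → 71
B: 255 - (255-252)×(255-27)/255 = 255 - 684/255 ≈ 255 - 2.682 = 252.318 → 252
= RGB(134, 71, 252)


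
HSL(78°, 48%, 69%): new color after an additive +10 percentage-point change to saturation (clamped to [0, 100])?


Original S = 48%
Adjustment = +10 percentage points
New S = 48 + (10) = 58
Clamp to [0, 100] → 58
= HSL(78°, 58%, 69%)


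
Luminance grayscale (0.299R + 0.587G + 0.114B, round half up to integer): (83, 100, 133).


Gray = 0.299×R + 0.587×G + 0.114×B
Gray = 0.299×83 + 0.587×100 + 0.114×133
Gray = 24.817 + 58.700 + 15.162
Gray = 98.679 → round half up → 99
Gray = 99


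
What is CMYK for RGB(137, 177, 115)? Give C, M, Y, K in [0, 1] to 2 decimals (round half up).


R'=137/255≈0.5373, G'=177/255≈0.6941, B'=115/255≈0.4510
K = 1 - max(R',G',B') = 1 - 177/255 = 78/255 = 0.30588… → 0.31
(1-R'-K)/(1-K) simplifies to (max-R)/max with max = 177:
C = (177-137)/177 = 40/177 = 0.22598… → 0.23
M = (177-177)/177 = 0/177 = 0 → 0.00
Y = (177-115)/177 = 62/177 = 0.35028… → 0.35
= CMYK(0.23, 0.00, 0.35, 0.31)


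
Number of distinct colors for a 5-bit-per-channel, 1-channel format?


Total bits = 5 bits/channel × 1 channels = 5 bits
Distinct colors = 2^5
= 32 colors


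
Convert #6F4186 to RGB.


6F → 111 (R)
41 → 65 (G)
86 → 134 (B)
= RGB(111, 65, 134)


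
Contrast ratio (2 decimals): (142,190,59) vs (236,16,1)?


Linearize each sRGB channel c=v/255: c/12.92 if c ≤ 0.04045 else ((c+0.055)/1.055)^2.4
L = 0.2126×R_lin + 0.7152×G_lin + 0.0722×B_lin
Color 1 (142,190,59):
  R=142: 142/255≈0.5569 > 0.04045 → ((0.5569+0.055)/1.055)^2.4 ≈ 0.27050
  G=190: 190/255≈0.7451 > 0.04045 → ((0.7451+0.055)/1.055)^2.4 ≈ 0.51492
  B=59: 59/255≈0.2314 > 0.04045 → ((0.2314+0.055)/1.055)^2.4 ≈ 0.04374
  L1 = 0.2126×0.27050 + 0.7152×0.51492 + 0.0722×0.04374 ≈ 0.42893
Color 2 (236,16,1):
  R=236: 236/255≈0.9255 > 0.04045 → ((0.9255+0.055)/1.055)^2.4 ≈ 0.83880
  G=16: 16/255≈0.0627 > 0.04045 → ((0.0627+0.055)/1.055)^2.4 ≈ 0.00518
  B=1: 1/255≈0.0039 ≤ 0.04045 → 0.0039/12.92 ≈ 0.00030
  L2 = 0.2126×0.83880 + 0.7152×0.00518 + 0.0722×0.00030 ≈ 0.18206
Lighter = 0.42893, Darker = 0.18206
Ratio = (L_lighter + 0.05) / (L_darker + 0.05)
Ratio = (0.42893 + 0.05) / (0.18206 + 0.05) = 0.47893 / 0.23206 ≈ 2.0639
Ratio ≈ 2.06:1


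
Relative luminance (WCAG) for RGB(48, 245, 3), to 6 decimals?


Linearize each channel (sRGB transfer function): c = v/255; c_lin = c/12.92 if c ≤ 0.04045, else ((c+0.055)/1.055)^2.4
  R: 48/255 ≈ 0.188235 > 0.04045 → ((0.188235+0.055)/1.055)^2.4 ≈ 0.029557
  G: 245/255 ≈ 0.960784 > 0.04045 → ((0.960784+0.055)/1.055)^2.4 ≈ 0.913099
  B: 3/255 ≈ 0.011765 ≤ 0.04045 → 0.011765/12.92 ≈ 0.000911
R_lin = 0.029557, G_lin = 0.913099, B_lin = 0.000911
L = 0.2126×R + 0.7152×G + 0.0722×B
L = 0.2126×0.029557 + 0.7152×0.913099 + 0.0722×0.000911
L ≈ 0.659398


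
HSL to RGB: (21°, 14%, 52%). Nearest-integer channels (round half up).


H=21°, S=0.14, L=0.52
C = (1-|2L-1|)×S = (1-|0.04|)×0.14 = 0.1344
H' = H/60 = 21/60 ≈ 0.3500; X = C×(1-|H' mod 2 - 1|) = 0.04704
m = L - C/2 = 0.52 - 0.0672 = 0.4528
Sector ⌊H'⌋ = 0 → (R',G',B') = (0.1344, 0.04704, 0.0)
RGB = ((R'+m)×255, (G'+m)×255, (B'+m)×255) = (149.736, 127.4592, 115.464)
Round half up → RGB(150, 127, 115)


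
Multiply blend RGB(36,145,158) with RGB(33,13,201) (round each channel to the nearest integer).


Multiply: C = A×B/255, rounded to nearest integer
R: 36×33/255 = 1188/255 ≈ 4.659 → 5
G: 145×13/255 = 1885/255 ≈ 7.392 → 7
B: 158×201/255 = 31758/255 ≈ 124.541 → 125
= RGB(5, 7, 125)


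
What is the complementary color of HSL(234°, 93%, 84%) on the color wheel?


Complement = opposite side of color wheel = hue + 180°
H' = (234 + 180) mod 360 = 54°
S and L unchanged.
= HSL(54°, 93%, 84%)


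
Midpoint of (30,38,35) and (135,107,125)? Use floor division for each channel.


Midpoint: each channel = ⌊(C₁+C₂)/2⌋
R: ⌊(30+135)/2⌋ = 82
G: ⌊(38+107)/2⌋ = 72
B: ⌊(35+125)/2⌋ = 80
= RGB(82, 72, 80)


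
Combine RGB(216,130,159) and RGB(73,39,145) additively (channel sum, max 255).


Additive: each channel = min(255, C₁+C₂)
R: 216+73 = 289 → 255
G: 130+39 = 169 → 169
B: 159+145 = 304 → 255
= RGB(255, 169, 255)


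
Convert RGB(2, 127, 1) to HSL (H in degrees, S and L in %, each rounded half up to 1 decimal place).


Normalize: R'=2/255≈0.0078, G'=127/255≈0.4980, B'=1/255≈0.0039
Max=127/255, Min=1/255, Δ=Max-Min=126/255
L = (Max+Min)/2 = (127+1)/510 = 128/510 = 0.25098… → L = 25.1%
L ≤ 0.5 → S = Δ/(Max+Min) = 126/(127+1) = 126/128 = 0.98437… → S = 98.4%
(the 1/255 factors cancel in S and H, so raw channel differences can be used)
Max is G' → H = 60 × ((B-R)/Δ + 2) = 60 × ((1-2)/126 + 2)
  -1/126 + 2 = -0.0079… + 2 = 1.9920…
  H = 60 × 1.9920… = 119.523…° → H = 119.5°
= HSL(119.5°, 98.4%, 25.1%)


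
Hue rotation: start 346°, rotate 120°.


New hue = (H + rotation) mod 360
New hue = (346 + 120) mod 360
= 466 mod 360
= 106°


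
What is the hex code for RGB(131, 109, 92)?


R = 131 → 83 (hex)
G = 109 → 6D (hex)
B = 92 → 5C (hex)
Hex = #836D5C


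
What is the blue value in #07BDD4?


Color: #07BDD4
R = 07 = 7
G = BD = 189
B = D4 = 212
Blue = 212


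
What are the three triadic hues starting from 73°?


Triadic: equally spaced at 120° intervals
H1 = 73°
H2 = (73 + 120) mod 360 = 193°
H3 = (73 + 240) mod 360 = 313°
Triadic = 73°, 193°, 313°


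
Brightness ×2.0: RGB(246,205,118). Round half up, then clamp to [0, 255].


Multiply each channel by 2.0, round half up, clamp to [0, 255]
R: 246×2.0 = 492 → clamp → 255
G: 205×2.0 = 410 → clamp → 255
B: 118×2.0 = 236
= RGB(255, 255, 236)


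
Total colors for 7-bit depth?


Colors = 2^bits = 2^7
= 128 colors


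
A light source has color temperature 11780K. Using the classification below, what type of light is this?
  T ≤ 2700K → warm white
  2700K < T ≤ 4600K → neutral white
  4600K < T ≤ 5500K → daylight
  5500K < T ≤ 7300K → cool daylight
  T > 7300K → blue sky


Temperature: 11780K
11780K > 7300K → blue sky
Classification: blue sky


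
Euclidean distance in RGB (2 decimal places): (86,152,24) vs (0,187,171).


d = √[(R₁-R₂)² + (G₁-G₂)² + (B₁-B₂)²]
d = √[(86-0)² + (152-187)² + (24-171)²]
d = √[7396 + 1225 + 21609]
d = √30230
d ≈ 173.87


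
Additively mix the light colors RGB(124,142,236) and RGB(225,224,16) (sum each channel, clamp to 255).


Additive: each channel = min(255, C₁+C₂)
R: 124+225 = 349 → 255
G: 142+224 = 366 → 255
B: 236+16 = 252 → 252
= RGB(255, 255, 252)


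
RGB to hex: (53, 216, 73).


R = 53 → 35 (hex)
G = 216 → D8 (hex)
B = 73 → 49 (hex)
Hex = #35D849


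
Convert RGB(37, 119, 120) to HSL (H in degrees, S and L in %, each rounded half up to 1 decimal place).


Normalize: R'=37/255≈0.1451, G'=119/255≈0.4667, B'=120/255≈0.4706
Max=120/255, Min=37/255, Δ=Max-Min=83/255
L = (Max+Min)/2 = (120+37)/510 = 157/510 = 0.30784… → L = 30.8%
L ≤ 0.5 → S = Δ/(Max+Min) = 83/(120+37) = 83/157 = 0.52866… → S = 52.9%
(the 1/255 factors cancel in S and H, so raw channel differences can be used)
Max is B' → H = 60 × ((R-G)/Δ + 4) = 60 × ((37-119)/83 + 4)
  -82/83 + 4 = -0.9879… + 4 = 3.0120…
  H = 60 × 3.0120… = 180.722…° → H = 180.7°
= HSL(180.7°, 52.9%, 30.8%)


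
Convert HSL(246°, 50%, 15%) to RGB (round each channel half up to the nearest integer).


H=246°, S=0.50, L=0.15
C = (1-|2L-1|)×S = (1-|-0.70|)×0.50 = 0.15
H' = H/60 = 246/60 ≈ 4.1000; X = C×(1-|H' mod 2 - 1|) = 0.015
m = L - C/2 = 0.15 - 0.075 = 0.075
Sector ⌊H'⌋ = 4 → (R',G',B') = (0.015, 0.0, 0.15)
RGB = ((R'+m)×255, (G'+m)×255, (B'+m)×255) = (22.95, 19.125, 57.375)
Round half up → RGB(23, 19, 57)


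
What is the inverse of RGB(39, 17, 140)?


Invert: (255-R, 255-G, 255-B)
R: 255-39 = 216
G: 255-17 = 238
B: 255-140 = 115
= RGB(216, 238, 115)


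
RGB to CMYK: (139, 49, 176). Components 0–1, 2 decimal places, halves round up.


R'=139/255≈0.5451, G'=49/255≈0.1922, B'=176/255≈0.6902
K = 1 - max(R',G',B') = 1 - 176/255 = 79/255 = 0.30980… → 0.31
(1-R'-K)/(1-K) simplifies to (max-R)/max with max = 176:
C = (176-139)/176 = 37/176 = 0.21022… → 0.21
M = (176-49)/176 = 127/176 = 0.72159… → 0.72
Y = (176-176)/176 = 0/176 = 0 → 0.00
= CMYK(0.21, 0.72, 0.00, 0.31)


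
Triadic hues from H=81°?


Triadic: equally spaced at 120° intervals
H1 = 81°
H2 = (81 + 120) mod 360 = 201°
H3 = (81 + 240) mod 360 = 321°
Triadic = 81°, 201°, 321°


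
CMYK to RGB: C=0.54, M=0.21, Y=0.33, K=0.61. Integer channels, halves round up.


R = 255 × (1-C) × (1-K) = 255 × 0.46 × 0.39 = 45.747 → 46
G = 255 × (1-M) × (1-K) = 255 × 0.79 × 0.39 = 78.5655 → 79
B = 255 × (1-Y) × (1-K) = 255 × 0.67 × 0.39 = 66.6315 → 67
= RGB(46, 79, 67)


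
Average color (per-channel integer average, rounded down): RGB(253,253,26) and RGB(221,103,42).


Midpoint: each channel = ⌊(C₁+C₂)/2⌋
R: ⌊(253+221)/2⌋ = 237
G: ⌊(253+103)/2⌋ = 178
B: ⌊(26+42)/2⌋ = 34
= RGB(237, 178, 34)


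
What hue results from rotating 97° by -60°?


New hue = (H + rotation) mod 360
New hue = (97 -60) mod 360
= 37 mod 360
= 37°


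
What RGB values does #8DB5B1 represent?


8D → 141 (R)
B5 → 181 (G)
B1 → 177 (B)
= RGB(141, 181, 177)


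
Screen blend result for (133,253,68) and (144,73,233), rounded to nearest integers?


Screen: C = 255 - (255-A)×(255-B)/255, rounded to nearest integer
R: 255 - (255-133)×(255-144)/255 = 255 - 13542/255 ≈ 255 - 53.106 = 201.894 → 202
G: 255 - (255-253)×(255-73)/255 = 255 - 364/255 ≈ 255 - 1.427 = 253.573 → 254
B: 255 - (255-68)×(255-233)/255 = 255 - 4114/255 ≈ 255 - 16.133 = 238.867 → 239
= RGB(202, 254, 239)


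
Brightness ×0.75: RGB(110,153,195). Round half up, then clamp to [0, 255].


Multiply each channel by 0.75, round half up, clamp to [0, 255]
R: 110×0.75 = 82.5 → round → 83
G: 153×0.75 = 114.75 → round → 115
B: 195×0.75 = 146.25 → round → 146
= RGB(83, 115, 146)


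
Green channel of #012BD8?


Color: #012BD8
R = 01 = 1
G = 2B = 43
B = D8 = 216
Green = 43


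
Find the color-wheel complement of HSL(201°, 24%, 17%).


Complement = opposite side of color wheel = hue + 180°
H' = (201 + 180) mod 360 = 21°
S and L unchanged.
= HSL(21°, 24%, 17%)


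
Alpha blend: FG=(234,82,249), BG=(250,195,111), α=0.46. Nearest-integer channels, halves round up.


C = α×F + (1-α)×B, with 1-α = 0.54
R: 0.46×234 + 0.54×250 = 107.64 + 135.00 = 242.64 → 243
G: 0.46×82 + 0.54×195 = 37.72 + 105.30 = 143.02 → 143
B: 0.46×249 + 0.54×111 = 114.54 + 59.94 = 174.48 → 174
= RGB(243, 143, 174)


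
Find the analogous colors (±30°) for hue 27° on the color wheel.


Base hue: 27°
Left analog: (27 - 30) mod 360 = 357°
Right analog: (27 + 30) mod 360 = 57°
Analogous hues = 357° and 57°
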